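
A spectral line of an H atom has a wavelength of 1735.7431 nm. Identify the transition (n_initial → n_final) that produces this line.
n = 10 → n = 4

First, find the photon energy from the wavelength (hc = 1239.84 eV·nm):
E = hc/λ = 1239.84 eV·nm / 1735.7431 nm = 0.71429925 eV

The energy levels of hydrogen satisfy E_n = -13.6057 / n² eV, so an emission n_i → n_f releases
ΔE = 13.6057 × (1/n_f² − 1/n_i²) eV.

Setting ΔE equal to the photon energy:
1/n_f² − 1/n_i² = 0.71429925 / 13.6057 = 0.052500000

Since 1/n_i² must be positive, we need 1/n_f² > 0.052500000, i.e. n_f ≤ 4. For each allowed n_f, solve n_i = (1/n_f² − 0.052500000)^(−1/2) and check whether it is a whole number:
  n_f = 1: 1/n_i² = 1.000000000 − 0.052500000 = 0.947500000 → n_i = 1.027  (not an integer) ✗
  n_f = 2: 1/n_i² = 0.250000000 − 0.052500000 = 0.197500000 → n_i = 2.250  (not an integer) ✗
  n_f = 3: 1/n_i² = 0.111111111 − 0.052500000 = 0.058611111 → n_i = 4.131  (not an integer) ✗
  n_f = 4: 1/n_i² = 0.062500000 − 0.052500000 = 0.010000000 → n_i = 10.000  → integer, n_i = 10 ✓

Only n_f = 4 gives an integer upper level, n_i = 10.

The transition is from n = 10 to n = 4 (emission).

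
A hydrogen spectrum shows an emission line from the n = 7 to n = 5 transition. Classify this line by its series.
Pfund series

The spectral series in hydrogen are named based on the final (lower) energy level:
- Lyman series: n_final = 1 (ultraviolet)
- Balmer series: n_final = 2 (visible/near-UV)
- Paschen series: n_final = 3 (infrared)
- Brackett series: n_final = 4 (infrared)
- Pfund series: n_final = 5 (far infrared)

Since this transition ends at n = 5, it belongs to the Pfund series.

For reference, this 7 → 5 line has photon energy
ΔE = 13.6057 eV × (1/5² - 1/7²) = 0.2665606531 eV,
corresponding to wavelength λ = hc/ΔE = 1239.84 eV·nm / 0.2665606531 eV = 4651.2491 nm in the far infrared region.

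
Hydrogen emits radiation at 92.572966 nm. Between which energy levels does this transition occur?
n = 8 → n = 1

First, find the photon energy from the wavelength (hc = 1239.84 eV·nm):
E = hc/λ = 1239.84 eV·nm / 92.572966 nm = 13.393111 eV

The energy levels of hydrogen satisfy E_n = -13.6057 / n² eV, so an emission n_i → n_f releases
ΔE = 13.6057 × (1/n_f² − 1/n_i²) eV.

Setting ΔE equal to the photon energy:
1/n_f² − 1/n_i² = 13.393111 / 13.6057 = 0.98437500

Since 1/n_i² must be positive, we need 1/n_f² > 0.98437500, i.e. n_f ≤ 1. For each allowed n_f, solve n_i = (1/n_f² − 0.98437500)^(−1/2) and check whether it is a whole number:
  n_f = 1: 1/n_i² = 1.00000000 − 0.98437500 = 0.01562500 → n_i = 8.000  → integer, n_i = 8 ✓

Only n_f = 1 gives an integer upper level, n_i = 8.

The transition is from n = 8 to n = 1 (emission).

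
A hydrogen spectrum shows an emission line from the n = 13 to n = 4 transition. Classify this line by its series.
Brackett series

The spectral series in hydrogen are named based on the final (lower) energy level:
- Lyman series: n_final = 1 (ultraviolet)
- Balmer series: n_final = 2 (visible/near-UV)
- Paschen series: n_final = 3 (infrared)
- Brackett series: n_final = 4 (infrared)
- Pfund series: n_final = 5 (far infrared)

Since this transition ends at n = 4, it belongs to the Brackett series.

For reference, this 13 → 4 line has photon energy
ΔE = 13.6057 eV × (1/4² - 1/13²) = 0.76984914941 eV,
corresponding to wavelength λ = hc/ΔE = 1239.84 eV·nm / 0.76984914941 eV = 1610.49733 nm in the infrared region.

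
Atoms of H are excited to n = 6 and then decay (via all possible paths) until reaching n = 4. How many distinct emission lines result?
3

The electron can occupy levels n = 4, 5, ..., 6 during de-excitation — that is m = 6 - 4 + 1 = 3 distinct levels.

The number of distinct spectral lines equals the number of ways to choose 2 of these m levels (each pair gives one possible emission transition):

Number of lines = m(m-1)/2 = 3×2/2 = 3

These correspond to all possible transitions between the 3 levels:
6 → 5, 6 → 4, 5 → 4

Each transition produces a photon with a unique energy (and thus wavelength). This count does not depend on Z.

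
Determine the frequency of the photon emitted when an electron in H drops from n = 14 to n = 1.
3.27e+15 Hz

First, find the transition energy:
E_14 = -13.6057 / 14² = -0.06941684 eV
E_1 = -13.6057 / 1² = -13.60570000 eV
|ΔE| = |E_1 - E_14| = 13.53628316 eV

Convert to Joules: E = 13.53628316 eV × (1.602177 × 10⁻¹⁹ J/eV) = 2.1688e-18 J

Using E = hf:
f = E/h = 2.1688e-18 J / (6.62607 × 10⁻³⁴ J·s)
f = 3.27e+15 Hz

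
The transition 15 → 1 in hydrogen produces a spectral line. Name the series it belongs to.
Lyman series

The spectral series in hydrogen are named based on the final (lower) energy level:
- Lyman series: n_final = 1 (ultraviolet)
- Balmer series: n_final = 2 (visible/near-UV)
- Paschen series: n_final = 3 (infrared)
- Brackett series: n_final = 4 (infrared)
- Pfund series: n_final = 5 (far infrared)

Since this transition ends at n = 1, it belongs to the Lyman series.

For reference, this 15 → 1 line has photon energy
ΔE = 13.6057 eV × (1/1² - 1/15²) = 13.5452302 eV,
corresponding to wavelength λ = hc/ΔE = 1239.84 eV·nm / 13.5452302 eV = 91.53333 nm in the ultraviolet region.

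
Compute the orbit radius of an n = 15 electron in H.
11.906487 nm (or 119.064872 Å)

The Bohr radius formula is:
r_n = n² a₀ / Z

where a₀ = 0.052917721 nm is the Bohr radius.

For H (Z = 1) at n = 15:
r_15 = 15² × 0.052917721 nm / 1
r_15 = 225 × 0.052917721 nm / 1
r_15 = 11.9064872 nm / 1
r_15 = 11.906487 nm

The electron orbits at approximately 11.906487 nm from the nucleus.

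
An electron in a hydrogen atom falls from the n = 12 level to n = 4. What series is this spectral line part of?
Brackett series

The spectral series in hydrogen are named based on the final (lower) energy level:
- Lyman series: n_final = 1 (ultraviolet)
- Balmer series: n_final = 2 (visible/near-UV)
- Paschen series: n_final = 3 (infrared)
- Brackett series: n_final = 4 (infrared)
- Pfund series: n_final = 5 (far infrared)

Since this transition ends at n = 4, it belongs to the Brackett series.

For reference, this 12 → 4 line has photon energy
ΔE = 13.6057 eV × (1/4² - 1/12²) = 0.7558722222 eV,
corresponding to wavelength λ = hc/ΔE = 1239.84 eV·nm / 0.7558722222 eV = 1640.2772 nm in the infrared region.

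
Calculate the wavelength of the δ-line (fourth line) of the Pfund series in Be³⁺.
205.94999 nm

The lines of a series are numbered from the longest wavelength (smallest ΔE) outward; the fourth line is the transition from n = n_f + 4 to n_f.
The Pfund series has all transitions ending at n_f = 5.

For Be³⁺ (Z = 4), the fourth line (δ-line) is the jump from n = 9 to n = 5:
E_9 = -13.6057 × 4² / 9² = -2.687545679 eV
E_5 = -13.6057 × 4² / 5² = -8.707648000 eV
ΔE = E_9 - E_5 = 6.020102321 eV

λ = hc/E = 1239.84 eV·nm / 6.020102321 eV
λ = 205.94999 nm

This is the δ-line of the Pfund series in Be³⁺.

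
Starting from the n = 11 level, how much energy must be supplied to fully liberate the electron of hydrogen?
0.11 eV

The ionization energy is the energy needed to remove the electron completely (n → ∞).

For hydrogen, E_n = -13.6057 eV / n².

At n = 11: E_11 = -13.6057 / 11² = -0.11244 eV
At n = ∞: E_∞ = 0 eV

Ionization energy = E_∞ - E_11 = 0 - (-0.11244) = 0.11244 eV
Ionization energy ≈ 0.11 eV

This is also called the binding energy of the electron in state n = 11.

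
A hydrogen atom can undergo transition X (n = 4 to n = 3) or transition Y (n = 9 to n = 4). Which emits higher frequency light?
9 → 4

Calculate the energy for each transition:

Transition 4 → 3:
ΔE₁ = |E_3 - E_4| = |-13.6057/3² - (-13.6057/4²)|
ΔE₁ = |-1.5117444444 - (-0.8503562500)| = 0.6613882 eV

Transition 9 → 4:
ΔE₂ = |E_4 - E_9| = |-13.6057/4² - (-13.6057/9²)|
ΔE₂ = |-0.8503562500 - (-0.1679716049)| = 0.6823846 eV

Since 0.6823846 eV > 0.6613882 eV, the transition 9 → 4 emits the more energetic photon.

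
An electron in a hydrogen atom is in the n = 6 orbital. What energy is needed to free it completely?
0.37794 eV

The ionization energy is the energy needed to remove the electron completely (n → ∞).

For hydrogen, E_n = -13.6057 eV / n².

At n = 6: E_6 = -13.6057 / 6² = -0.37793611 eV
At n = ∞: E_∞ = 0 eV

Ionization energy = E_∞ - E_6 = 0 - (-0.37793611) = 0.37793611 eV
Ionization energy ≈ 0.37794 eV

This is also called the binding energy of the electron in state n = 6.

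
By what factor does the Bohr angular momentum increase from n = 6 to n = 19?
3.17

In the Bohr model, L_n = nℏ, so the ratio is purely the ratio of quantum numbers:

L_19/L_6 = 19ℏ / 6ℏ = 19/6 = 3.17

The angular momentum scales linearly with n.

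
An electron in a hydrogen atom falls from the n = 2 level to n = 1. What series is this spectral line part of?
Lyman series

The spectral series in hydrogen are named based on the final (lower) energy level:
- Lyman series: n_final = 1 (ultraviolet)
- Balmer series: n_final = 2 (visible/near-UV)
- Paschen series: n_final = 3 (infrared)
- Brackett series: n_final = 4 (infrared)
- Pfund series: n_final = 5 (far infrared)

Since this transition ends at n = 1, it belongs to the Lyman series.

For reference, this 2 → 1 line has photon energy
ΔE = 13.6057 eV × (1/1² - 1/2²) = 10.204275000 eV,
corresponding to wavelength λ = hc/ΔE = 1239.84 eV·nm / 10.204275000 eV = 121.502018 nm in the ultraviolet region.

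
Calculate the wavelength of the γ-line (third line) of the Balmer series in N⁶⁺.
8.856 nm

The lines of a series are numbered from the longest wavelength (smallest ΔE) outward; the third line is the transition from n = n_f + 3 to n_f.
The Balmer series has all transitions ending at n_f = 2.

For N⁶⁺ (Z = 7), the third line (γ-line) is the jump from n = 5 to n = 2:
E_5 = -13.6057 × 7² / 5² = -26.66717 eV
E_2 = -13.6057 × 7² / 2² = -166.66983 eV
ΔE = E_5 - E_2 = 140.00266 eV

λ = hc/E = 1239.84 eV·nm / 140.00266 eV
λ = 8.856 nm

This is the γ-line of the Balmer series in N⁶⁺.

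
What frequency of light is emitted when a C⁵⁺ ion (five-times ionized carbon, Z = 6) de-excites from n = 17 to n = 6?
2.88004e+15 Hz

First, find the transition energy:
E_17 = -13.6057 × 6² / 17² = -1.6948277 eV
E_6 = -13.6057 × 6² / 6² = -13.6057000 eV
|ΔE| = |E_6 - E_17| = 11.9108723 eV

Convert to Joules: E = 11.9108723 eV × (1.602177 × 10⁻¹⁹ J/eV) = 1.9083326e-18 J

Using E = hf:
f = E/h = 1.9083326e-18 J / (6.62607 × 10⁻³⁴ J·s)
f = 2.88004e+15 Hz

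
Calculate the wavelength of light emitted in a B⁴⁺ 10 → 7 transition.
350.212 nm

First, find the transition energy using E_n = -13.6057 Z² / n² eV:
E_10 = -13.6057 × 5² / 10² = -3.4014250 eV
E_7 = -13.6057 × 5² / 7² = -6.9416837 eV

Photon energy: |ΔE| = |E_7 - E_10| = 3.5402587 eV

Convert to wavelength using E = hc/λ with hc = 1239.84 eV·nm:
λ = hc/E = 1239.84 eV·nm / 3.5402587 eV
λ = 350.212 nm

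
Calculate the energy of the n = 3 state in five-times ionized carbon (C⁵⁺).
-54.42280 eV

For hydrogen-like ions, the energy levels scale with Z²:
E_n = -13.6057 Z² / n² eV

For C⁵⁺ (Z = 6) at n = 3:
E_3 = -13.6057 × 6² / 3²
E_3 = -13.6057 × 36 / 9
E_3 = -489.8052 / 9
E_3 = -54.42280 eV

The energy is 36 times more negative than hydrogen at the same n due to the stronger nuclear charge.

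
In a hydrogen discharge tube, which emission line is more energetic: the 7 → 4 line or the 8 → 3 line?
8 → 3

Calculate the energy for each transition:

Transition 7 → 4:
ΔE₁ = |E_4 - E_7| = |-13.6057/4² - (-13.6057/7²)|
ΔE₁ = |-0.85035625 - (-0.27766735)| = 0.57269 eV

Transition 8 → 3:
ΔE₂ = |E_3 - E_8| = |-13.6057/3² - (-13.6057/8²)|
ΔE₂ = |-1.51174444 - (-0.21258906)| = 1.29916 eV

Since 1.29916 eV > 0.57269 eV, the transition 8 → 3 emits the more energetic photon.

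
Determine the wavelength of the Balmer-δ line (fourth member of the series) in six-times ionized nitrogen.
8.369 nm

The lines of a series are numbered from the longest wavelength (smallest ΔE) outward; the fourth line is the transition from n = n_f + 4 to n_f.
The Balmer series has all transitions ending at n_f = 2.

For N⁶⁺ (Z = 7), the fourth line (δ-line) is the jump from n = 6 to n = 2:
E_6 = -13.6057 × 7² / 6² = -18.51887 eV
E_2 = -13.6057 × 7² / 2² = -166.66983 eV
ΔE = E_6 - E_2 = 148.15096 eV

λ = hc/E = 1239.84 eV·nm / 148.15096 eV
λ = 8.369 nm

This is the δ-line of the Balmer series in N⁶⁺.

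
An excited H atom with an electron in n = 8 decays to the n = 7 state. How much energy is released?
0.07 eV

The energy levels are E_n = -13.6057 eV / n².

Energy at n = 8: E_8 = -13.6057 / 8² = -0.21259 eV
Energy at n = 7: E_7 = -13.6057 / 7² = -0.27767 eV

For emission (electron falling to lower state), the photon energy is:
E_photon = E_8 - E_7 = |-0.21259 - (-0.27767)|
E_photon = 0.07 eV

This energy is carried away by the emitted photon.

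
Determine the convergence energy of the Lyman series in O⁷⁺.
870.765 eV

The series limit corresponds to the transition from n = ∞ to n = 1.
This is the highest energy (shortest wavelength) transition in the Lyman series.

E_∞ = 0 eV
E_1 = -13.6057 × 8² / 1² = -870.765 eV

Energy at series limit:
ΔE = E_∞ - E_1 = 0 - (-870.765) = 870.765 eV

This energy equals the ionization energy from the n = 1 state of O⁷⁺.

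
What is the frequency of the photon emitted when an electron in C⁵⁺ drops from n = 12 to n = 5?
3.915e+15 Hz

First, find the transition energy:
E_12 = -13.6057 × 6² / 12² = -3.40143 eV
E_5 = -13.6057 × 6² / 5² = -19.59221 eV
|ΔE| = |E_5 - E_12| = 16.19078 eV

Convert to Joules: E = 16.19078 eV × (1.602177 × 10⁻¹⁹ J/eV) = 2.59405e-18 J

Using E = hf:
f = E/h = 2.59405e-18 J / (6.62607 × 10⁻³⁴ J·s)
f = 3.915e+15 Hz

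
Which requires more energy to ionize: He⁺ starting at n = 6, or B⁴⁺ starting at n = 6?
B⁴⁺ at n = 6 (E = -9.45 eV)

Using E_n = -13.6057 Z² / n² eV:

He⁺ (Z = 2) at n = 6:
E = -13.6057 × 2² / 6² = -13.6057 × 4 / 36 = -1.51174 eV

B⁴⁺ (Z = 5) at n = 6:
E = -13.6057 × 5² / 6² = -13.6057 × 25 / 36 = -9.44840 eV

Since -9.44840 eV < -1.51174 eV,
B⁴⁺ at n = 6 is more tightly bound (requires more energy to ionize).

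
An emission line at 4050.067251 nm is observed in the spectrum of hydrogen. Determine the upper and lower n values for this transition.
n = 5 → n = 4

First, find the photon energy from the wavelength (hc = 1239.84 eV·nm):
E = hc/λ = 1239.84 eV·nm / 4050.067251 nm = 0.30612825 eV

The energy levels of hydrogen satisfy E_n = -13.6057 / n² eV, so an emission n_i → n_f releases
ΔE = 13.6057 × (1/n_f² − 1/n_i²) eV.

Setting ΔE equal to the photon energy:
1/n_f² − 1/n_i² = 0.30612825 / 13.6057 = 0.022500000

Since 1/n_i² must be positive, we need 1/n_f² > 0.022500000, i.e. n_f ≤ 6. For each allowed n_f, solve n_i = (1/n_f² − 0.022500000)^(−1/2) and check whether it is a whole number:
  n_f = 1: 1/n_i² = 1.000000000 − 0.022500000 = 0.977500000 → n_i = 1.011  (not an integer) ✗
  n_f = 2: 1/n_i² = 0.250000000 − 0.022500000 = 0.227500000 → n_i = 2.097  (not an integer) ✗
  n_f = 3: 1/n_i² = 0.111111111 − 0.022500000 = 0.088611111 → n_i = 3.359  (not an integer) ✗
  n_f = 4: 1/n_i² = 0.062500000 − 0.022500000 = 0.040000000 → n_i = 5.000  → integer, n_i = 5 ✓
  n_f = 5: 1/n_i² = 0.040000000 − 0.022500000 = 0.017500000 → n_i = 7.559  (not an integer) ✗
  n_f = 6: 1/n_i² = 0.027777778 − 0.022500000 = 0.005277778 → n_i = 13.765  (not an integer) ✗

Only n_f = 4 gives an integer upper level, n_i = 5.

The transition is from n = 5 to n = 4 (emission).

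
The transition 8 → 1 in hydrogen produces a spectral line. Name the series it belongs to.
Lyman series

The spectral series in hydrogen are named based on the final (lower) energy level:
- Lyman series: n_final = 1 (ultraviolet)
- Balmer series: n_final = 2 (visible/near-UV)
- Paschen series: n_final = 3 (infrared)
- Brackett series: n_final = 4 (infrared)
- Pfund series: n_final = 5 (far infrared)

Since this transition ends at n = 1, it belongs to the Lyman series.

For reference, this 8 → 1 line has photon energy
ΔE = 13.6057 eV × (1/1² - 1/8²) = 13.3931 eV,
corresponding to wavelength λ = hc/ΔE = 1239.84 eV·nm / 13.3931 eV = 92.57 nm in the ultraviolet region.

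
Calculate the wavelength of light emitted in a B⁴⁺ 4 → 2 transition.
19.44032 nm

First, find the transition energy using E_n = -13.6057 Z² / n² eV:
E_4 = -13.6057 × 5² / 4² = -21.2589063 eV
E_2 = -13.6057 × 5² / 2² = -85.0356250 eV

Photon energy: |ΔE| = |E_2 - E_4| = 63.7767187 eV

Convert to wavelength using E = hc/λ with hc = 1239.84 eV·nm:
λ = hc/E = 1239.84 eV·nm / 63.7767187 eV
λ = 19.44032 nm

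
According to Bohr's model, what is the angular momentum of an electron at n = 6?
6.33e-34 J·s (or 6ℏ)

In the Bohr model, angular momentum is quantized:
L = nℏ

where ℏ = h/(2π) = 1.0546e-34 J·s

For n = 6:
L = 6 × 1.0546e-34 J·s
L = 6.33e-34 J·s

This can also be written as L = 6ℏ.
The angular momentum is an integer multiple of the reduced Planck constant.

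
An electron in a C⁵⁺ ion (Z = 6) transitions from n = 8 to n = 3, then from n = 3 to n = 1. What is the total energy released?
482.152 eV

The energy levels of C⁵⁺ are E_n = -13.6057 × 6² / n² eV.

First transition (8 → 3):
ΔE₁ = |E_3 - E_8|
ΔE₁ = |-54.422800000 - (-7.653206250)| = 46.769594 eV

Second transition (3 → 1):
ΔE₂ = |E_1 - E_3|
ΔE₂ = |-489.805200000 - (-54.422800000)| = 435.382400 eV

Total energy released:
E_total = ΔE₁ + ΔE₂ = 46.769594 + 435.382400 = 482.152 eV

Note: This equals the direct transition 8 → 1: 482.152 eV ✓
Energy is conserved regardless of the path taken.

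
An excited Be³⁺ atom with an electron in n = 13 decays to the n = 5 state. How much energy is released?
7.419534 eV

The energy levels are E_n = -13.6057 Z² eV / n².

Energy at n = 13: E_13 = -13.6057 × 4² / 13² = -1.288113609 eV
Energy at n = 5: E_5 = -13.6057 × 4² / 5² = -8.707648000 eV

For emission (electron falling to lower state), the photon energy is:
E_photon = E_13 - E_5 = |-1.288113609 - (-8.707648000)|
E_photon = 7.419534 eV

This energy is carried away by the emitted photon.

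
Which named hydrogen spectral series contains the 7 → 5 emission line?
Pfund series

The spectral series in hydrogen are named based on the final (lower) energy level:
- Lyman series: n_final = 1 (ultraviolet)
- Balmer series: n_final = 2 (visible/near-UV)
- Paschen series: n_final = 3 (infrared)
- Brackett series: n_final = 4 (infrared)
- Pfund series: n_final = 5 (far infrared)

Since this transition ends at n = 5, it belongs to the Pfund series.

For reference, this 7 → 5 line has photon energy
ΔE = 13.6057 eV × (1/5² - 1/7²) = 0.26656065 eV,
corresponding to wavelength λ = hc/ΔE = 1239.84 eV·nm / 0.26656065 eV = 4651.25 nm in the far infrared region.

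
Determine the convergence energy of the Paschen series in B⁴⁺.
37.7936 eV

The series limit corresponds to the transition from n = ∞ to n = 3.
This is the highest energy (shortest wavelength) transition in the Paschen series.

E_∞ = 0 eV
E_3 = -13.6057 × 5² / 3² = -37.7936 eV

Energy at series limit:
ΔE = E_∞ - E_3 = 0 - (-37.7936) = 37.7936 eV

This energy equals the ionization energy from the n = 3 state of B⁴⁺.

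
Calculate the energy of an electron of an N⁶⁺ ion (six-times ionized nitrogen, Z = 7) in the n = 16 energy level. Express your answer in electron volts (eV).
-2.604 eV

The energy levels of a hydrogen-like atom are given by:
E_n = -13.6057 Z² / n² eV  (with Z = 7 for N⁶⁺)

For n = 16:
E_16 = -13.6057 × 7² / 16²
E_16 = -13.6057 × 49 / 256
E_16 = -2.604 eV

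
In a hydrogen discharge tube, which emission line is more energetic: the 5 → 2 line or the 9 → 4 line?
5 → 2

Calculate the energy for each transition:

Transition 5 → 2:
ΔE₁ = |E_2 - E_5| = |-13.6057/2² - (-13.6057/5²)|
ΔE₁ = |-3.40142500 - (-0.54422800)| = 2.85720 eV

Transition 9 → 4:
ΔE₂ = |E_4 - E_9| = |-13.6057/4² - (-13.6057/9²)|
ΔE₂ = |-0.85035625 - (-0.16797160)| = 0.68238 eV

Since 2.85720 eV > 0.68238 eV, the transition 5 → 2 emits the more energetic photon.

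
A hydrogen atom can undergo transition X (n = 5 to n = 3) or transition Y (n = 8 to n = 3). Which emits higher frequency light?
8 → 3

Calculate the energy for each transition:

Transition 5 → 3:
ΔE₁ = |E_3 - E_5| = |-13.6057/3² - (-13.6057/5²)|
ΔE₁ = |-1.51174444444 - (-0.54422800000)| = 0.96751644 eV

Transition 8 → 3:
ΔE₂ = |E_3 - E_8| = |-13.6057/3² - (-13.6057/8²)|
ΔE₂ = |-1.51174444444 - (-0.21258906250)| = 1.29915538 eV

Since 1.29915538 eV > 0.96751644 eV, the transition 8 → 3 emits the more energetic photon.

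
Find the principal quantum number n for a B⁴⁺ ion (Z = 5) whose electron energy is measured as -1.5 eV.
n = 15

The exact energy levels follow E_n = -13.6057 Z² / n² eV with Z = 5.

The measured value (-1.5 eV) is reported to only 2 significant figures, so we must test candidate n values and see which one matches to that precision.

Candidate energies:
  n = 13:  E = -13.6057 × 5² / 13² = -2.01268 eV
  n = 14:  E = -13.6057 × 5² / 14² = -1.73542 eV
  n = 15:  E = -13.6057 × 5² / 15² = -1.51174 eV  ← matches
  n = 16:  E = -13.6057 × 5² / 16² = -1.32868 eV
  n = 17:  E = -13.6057 × 5² / 17² = -1.17696 eV

Checking against the measurement of -1.5 eV (2 sig figs), only n = 15 agrees:
E_15 = -1.51174 eV, which rounds to -1.5 eV ✓

Therefore n = 15.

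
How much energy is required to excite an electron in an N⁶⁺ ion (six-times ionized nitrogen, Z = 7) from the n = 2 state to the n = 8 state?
156.2530 eV

The energy levels of a hydrogen-like atom are E_n = -13.6057 Z² eV / n².

Energy at n = 2: E_2 = -13.6057 × 7² / 2² = -166.6698250 eV
Energy at n = 8: E_8 = -13.6057 × 7² / 8² = -10.4168641 eV

The excitation energy is the difference:
ΔE = E_8 - E_2
ΔE = -10.4168641 - (-166.6698250)
ΔE = 156.2530 eV

Since this is positive, energy must be absorbed (photon absorption).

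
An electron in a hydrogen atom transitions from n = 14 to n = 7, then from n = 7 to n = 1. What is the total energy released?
13.5363 eV

The energy levels of hydrogen are E_n = -13.6057 / n² eV.

First transition (14 → 7):
ΔE₁ = |E_7 - E_14|
ΔE₁ = |-0.2776673469 - (-0.0694168367)| = 0.2082505 eV

Second transition (7 → 1):
ΔE₂ = |E_1 - E_7|
ΔE₂ = |-13.6057000000 - (-0.2776673469)| = 13.3280327 eV

Total energy released:
E_total = ΔE₁ + ΔE₂ = 0.2082505 + 13.3280327 = 13.5363 eV

Note: This equals the direct transition 14 → 1: 13.5363 eV ✓
Energy is conserved regardless of the path taken.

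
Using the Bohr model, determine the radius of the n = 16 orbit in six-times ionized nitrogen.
1.9353 nm (or 19.3528 Å)

The Bohr radius formula is:
r_n = n² a₀ / Z

where a₀ = 0.0529177 nm is the Bohr radius.

For N⁶⁺ (Z = 7) at n = 16:
r_16 = 16² × 0.0529177 nm / 7
r_16 = 256 × 0.0529177 nm / 7
r_16 = 13.54693 nm / 7
r_16 = 1.9353 nm

The electron orbits at approximately 1.9353 nm from the nucleus.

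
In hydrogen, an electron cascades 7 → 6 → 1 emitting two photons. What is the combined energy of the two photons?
13.328 eV

The energy levels of hydrogen are E_n = -13.6057 / n² eV.

First transition (7 → 6):
ΔE₁ = |E_6 - E_7|
ΔE₁ = |-0.377936111 - (-0.277667347)| = 0.100269 eV

Second transition (6 → 1):
ΔE₂ = |E_1 - E_6|
ΔE₂ = |-13.605700000 - (-0.377936111)| = 13.227764 eV

Total energy released:
E_total = ΔE₁ + ΔE₂ = 0.100269 + 13.227764 = 13.328 eV

Note: This equals the direct transition 7 → 1: 13.328 eV ✓
Energy is conserved regardless of the path taken.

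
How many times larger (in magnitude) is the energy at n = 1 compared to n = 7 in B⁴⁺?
49.0000

Using E_n = -13.6057 Z² / n² eV with Z = 5:

E_1 = -13.6057 × 5² / 1² = -340.1425 / 1 = -340.1425000000 eV
E_7 = -13.6057 × 5² / 7² = -340.1425 / 49 = -6.9416836735 eV

The ratio is:
E_1/E_7 = (-340.1425000000) / (-6.9416836735)
E_1/E_7 = (-340.1425/1) / (-340.1425/49)
E_1/E_7 = 49/1
E_1/E_7 = 49.0000
(Note: the Z² factors cancel in the ratio.)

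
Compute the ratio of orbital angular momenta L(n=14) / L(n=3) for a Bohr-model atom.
4.6667

In the Bohr model, L_n = nℏ, so the ratio is purely the ratio of quantum numbers:

L_14/L_3 = 14ℏ / 3ℏ = 14/3 = 4.6667

The angular momentum scales linearly with n.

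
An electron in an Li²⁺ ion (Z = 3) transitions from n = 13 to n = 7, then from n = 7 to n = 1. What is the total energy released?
121.7267 eV

The energy levels of Li²⁺ are E_n = -13.6057 × 3² / n² eV.

First transition (13 → 7):
ΔE₁ = |E_7 - E_13|
ΔE₁ = |-2.4990061224 - (-0.7245639053)| = 1.7744422 eV

Second transition (7 → 1):
ΔE₂ = |E_1 - E_7|
ΔE₂ = |-122.4513000000 - (-2.4990061224)| = 119.9522939 eV

Total energy released:
E_total = ΔE₁ + ΔE₂ = 1.7744422 + 119.9522939 = 121.7267 eV

Note: This equals the direct transition 13 → 1: 121.7267 eV ✓
Energy is conserved regardless of the path taken.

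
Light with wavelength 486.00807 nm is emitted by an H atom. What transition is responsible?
n = 4 → n = 2

First, find the photon energy from the wavelength (hc = 1239.84 eV·nm):
E = hc/λ = 1239.84 eV·nm / 486.00807 nm = 2.5510688 eV

The energy levels of hydrogen satisfy E_n = -13.6057 / n² eV, so an emission n_i → n_f releases
ΔE = 13.6057 × (1/n_f² − 1/n_i²) eV.

Setting ΔE equal to the photon energy:
1/n_f² − 1/n_i² = 2.5510688 / 13.6057 = 0.18750000

Since 1/n_i² must be positive, we need 1/n_f² > 0.18750000, i.e. n_f ≤ 2. For each allowed n_f, solve n_i = (1/n_f² − 0.18750000)^(−1/2) and check whether it is a whole number:
  n_f = 1: 1/n_i² = 1.00000000 − 0.18750000 = 0.81250000 → n_i = 1.109  (not an integer) ✗
  n_f = 2: 1/n_i² = 0.25000000 − 0.18750000 = 0.06250000 → n_i = 4.000  → integer, n_i = 4 ✓

Only n_f = 2 gives an integer upper level, n_i = 4.

The transition is from n = 4 to n = 2 (emission).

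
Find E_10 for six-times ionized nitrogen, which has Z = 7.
-6.666793 eV

For hydrogen-like ions, the energy levels scale with Z²:
E_n = -13.6057 Z² / n² eV

For N⁶⁺ (Z = 7) at n = 10:
E_10 = -13.6057 × 7² / 10²
E_10 = -13.6057 × 49 / 100
E_10 = -666.6793 / 100
E_10 = -6.666793 eV

The energy is 49 times more negative than hydrogen at the same n due to the stronger nuclear charge.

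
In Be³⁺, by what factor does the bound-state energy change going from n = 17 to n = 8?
4.515625

Using E_n = -13.6057 Z² / n² eV with Z = 4:

E_8 = -13.6057 × 4² / 8² = -217.6912 / 64 = -3.4014250000 eV
E_17 = -13.6057 × 4² / 17² = -217.6912 / 289 = -0.7532567474 eV

The ratio is:
E_8/E_17 = (-3.4014250000) / (-0.7532567474)
E_8/E_17 = (-217.6912/64) / (-217.6912/289)
E_8/E_17 = 289/64
E_8/E_17 = 4.515625
(Note: the Z² factors cancel in the ratio.)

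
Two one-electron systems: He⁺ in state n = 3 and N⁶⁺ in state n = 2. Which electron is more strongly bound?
N⁶⁺ at n = 2 (E = -166.670 eV)

Using E_n = -13.6057 Z² / n² eV:

He⁺ (Z = 2) at n = 3:
E = -13.6057 × 2² / 3² = -13.6057 × 4 / 9 = -6.046978 eV

N⁶⁺ (Z = 7) at n = 2:
E = -13.6057 × 7² / 2² = -13.6057 × 49 / 4 = -166.669825 eV

Since -166.669825 eV < -6.046978 eV,
N⁶⁺ at n = 2 is more tightly bound (requires more energy to ionize).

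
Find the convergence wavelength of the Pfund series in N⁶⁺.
46.493119 nm

The series limit corresponds to the transition from n = ∞ to n = 5.
This is the highest energy (shortest wavelength) transition in the Pfund series.

E_∞ = 0 eV
E_5 = -13.6057 × 7² / 5² = -26.66717200 eV

Energy at series limit:
ΔE = E_∞ - E_5 = 0 - (-26.66717200) = 26.66717200 eV
λ = hc/E = 1239.84 eV·nm / 26.66717200 eV = 46.493119 nm

This energy equals the ionization energy from the n = 5 state of N⁶⁺.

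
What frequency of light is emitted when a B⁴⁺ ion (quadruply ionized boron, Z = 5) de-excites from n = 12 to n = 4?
4.569e+15 Hz

First, find the transition energy:
E_12 = -13.6057 × 5² / 12² = -2.36210 eV
E_4 = -13.6057 × 5² / 4² = -21.25891 eV
|ΔE| = |E_4 - E_12| = 18.89681 eV

Convert to Joules: E = 18.89681 eV × (1.602177 × 10⁻¹⁹ J/eV) = 3.02760e-18 J

Using E = hf:
f = E/h = 3.02760e-18 J / (6.62607 × 10⁻³⁴ J·s)
f = 4.569e+15 Hz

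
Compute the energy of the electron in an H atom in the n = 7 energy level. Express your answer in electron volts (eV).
-0.27767 eV

The energy levels of a hydrogen-like atom are given by:
E_n = -13.6057 eV / n²

For n = 7:
E_7 = -13.6057 eV / 7²
E_7 = -13.6057 eV / 49
E_7 = -0.27767 eV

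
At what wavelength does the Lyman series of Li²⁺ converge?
10.125168 nm

The series limit corresponds to the transition from n = ∞ to n = 1.
This is the highest energy (shortest wavelength) transition in the Lyman series.

E_∞ = 0 eV
E_1 = -13.6057 × 3² / 1² = -122.45130000 eV

Energy at series limit:
ΔE = E_∞ - E_1 = 0 - (-122.45130000) = 122.45130000 eV
λ = hc/E = 1239.84 eV·nm / 122.45130000 eV = 10.125168 nm

This energy equals the ionization energy from the n = 1 state of Li²⁺.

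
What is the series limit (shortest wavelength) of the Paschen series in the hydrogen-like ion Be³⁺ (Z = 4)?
51.259 nm

The series limit corresponds to the transition from n = ∞ to n = 3.
This is the highest energy (shortest wavelength) transition in the Paschen series.

E_∞ = 0 eV
E_3 = -13.6057 × 4² / 3² = -24.18791 eV

Energy at series limit:
ΔE = E_∞ - E_3 = 0 - (-24.18791) = 24.18791 eV
λ = hc/E = 1239.84 eV·nm / 24.18791 eV = 51.259 nm

This energy equals the ionization energy from the n = 3 state of Be³⁺.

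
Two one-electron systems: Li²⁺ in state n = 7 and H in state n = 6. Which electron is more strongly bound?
Li²⁺ at n = 7 (E = -2.499006 eV)

Using E_n = -13.6057 Z² / n² eV:

Li²⁺ (Z = 3) at n = 7:
E = -13.6057 × 3² / 7² = -13.6057 × 9 / 49 = -2.499006122 eV

H (Z = 1) at n = 6:
E = -13.6057 × 1² / 6² = -13.6057 × 1 / 36 = -0.377936111 eV

Since -2.499006122 eV < -0.377936111 eV,
Li²⁺ at n = 7 is more tightly bound (requires more energy to ionize).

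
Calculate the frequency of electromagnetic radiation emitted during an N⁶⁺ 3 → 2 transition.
2.239e+16 Hz

First, find the transition energy:
E_3 = -13.6057 × 7² / 3² = -74.0754778 eV
E_2 = -13.6057 × 7² / 2² = -166.6698250 eV
|ΔE| = |E_2 - E_3| = 92.5943472 eV

Convert to Joules: E = 92.5943472 eV × (1.602177 × 10⁻¹⁹ J/eV) = 1.48353e-17 J

Using E = hf:
f = E/h = 1.48353e-17 J / (6.62607 × 10⁻³⁴ J·s)
f = 2.239e+16 Hz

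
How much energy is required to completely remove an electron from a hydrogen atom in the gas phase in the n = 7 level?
0.28 eV

The ionization energy is the energy needed to remove the electron completely (n → ∞).

For hydrogen, E_n = -13.6057 eV / n².

At n = 7: E_7 = -13.6057 / 7² = -0.27767 eV
At n = ∞: E_∞ = 0 eV

Ionization energy = E_∞ - E_7 = 0 - (-0.27767) = 0.27767 eV
Ionization energy ≈ 0.28 eV

This is also called the binding energy of the electron in state n = 7.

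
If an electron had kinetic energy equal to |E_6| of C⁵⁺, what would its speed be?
2.19e+06 m/s (or 0.730% of c)

The binding energy at n = 6 for C⁵⁺ is:
E_6 = -13.6057 × 6²/6² = -13.60570 eV
|E_6| = 13.60570 eV

Convert to Joules:
KE = 13.60570 eV × (1.602177 × 10⁻¹⁹ J/eV) = 2.1799e-18 J

Using KE = ½mv²:
v = √(2·KE/m_e)
v = √(2 × 2.1799e-18 J / 9.10938 × 10⁻³¹ kg)
v = 2.19e+06 m/s

This is approximately 0.730% the speed of light.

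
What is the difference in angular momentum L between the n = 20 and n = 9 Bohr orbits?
1.16003e-33 J·s (or 11ℏ)

In the Bohr model, L_n = nℏ where ℏ = 1.0545718e-34 J·s.

L_20 = 20ℏ = 2.1091436e-33 J·s
L_9 = 9ℏ = 9.4911462e-34 J·s

ΔL = L_20 - L_9 = (20 - 9)ℏ = 11ℏ
ΔL = 11 × 1.0545718e-34 J·s = 1.16003e-33 J·s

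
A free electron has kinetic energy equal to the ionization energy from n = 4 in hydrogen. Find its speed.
5.4692e+05 m/s (or 0.18% of c)

The binding energy at n = 4 for hydrogen is:
E_4 = -13.6057/4² = -0.85035625 eV
|E_4| = 0.85035625 eV

Convert to Joules:
KE = 0.85035625 eV × (1.602177 × 10⁻¹⁹ J/eV) = 1.362421e-19 J

Using KE = ½mv²:
v = √(2·KE/m_e)
v = √(2 × 1.362421e-19 J / 9.10938 × 10⁻³¹ kg)
v = 5.4692e+05 m/s

This is approximately 0.18% the speed of light.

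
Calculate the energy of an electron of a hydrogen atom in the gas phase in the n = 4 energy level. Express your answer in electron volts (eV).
-0.85036 eV

The energy levels of a hydrogen-like atom are given by:
E_n = -13.6057 eV / n²

For n = 4:
E_4 = -13.6057 eV / 4²
E_4 = -13.6057 eV / 16
E_4 = -0.85036 eV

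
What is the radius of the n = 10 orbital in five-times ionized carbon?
0.8820 nm (or 8.8196 Å)

The Bohr radius formula is:
r_n = n² a₀ / Z

where a₀ = 0.0529177 nm is the Bohr radius.

For C⁵⁺ (Z = 6) at n = 10:
r_10 = 10² × 0.0529177 nm / 6
r_10 = 100 × 0.0529177 nm / 6
r_10 = 5.29177 nm / 6
r_10 = 0.8820 nm

The electron orbits at approximately 0.8820 nm from the nucleus.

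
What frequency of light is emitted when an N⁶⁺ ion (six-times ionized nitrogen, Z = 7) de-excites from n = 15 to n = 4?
9.359e+15 Hz

First, find the transition energy:
E_15 = -13.6057 × 7² / 15² = -2.96302 eV
E_4 = -13.6057 × 7² / 4² = -41.66746 eV
|ΔE| = |E_4 - E_15| = 38.70444 eV

Convert to Joules: E = 38.70444 eV × (1.602177 × 10⁻¹⁹ J/eV) = 6.20114e-18 J

Using E = hf:
f = E/h = 6.20114e-18 J / (6.62607 × 10⁻³⁴ J·s)
f = 9.359e+15 Hz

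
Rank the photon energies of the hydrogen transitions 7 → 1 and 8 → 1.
8 → 1

Calculate the energy for each transition:

Transition 7 → 1:
ΔE₁ = |E_1 - E_7| = |-13.6057/1² - (-13.6057/7²)|
ΔE₁ = |-13.605700000000 - (-0.277667346939)| = 13.328032653 eV

Transition 8 → 1:
ΔE₂ = |E_1 - E_8| = |-13.6057/1² - (-13.6057/8²)|
ΔE₂ = |-13.605700000000 - (-0.212589062500)| = 13.393110938 eV

Since 13.393110938 eV > 13.328032653 eV, the transition 8 → 1 emits the more energetic photon.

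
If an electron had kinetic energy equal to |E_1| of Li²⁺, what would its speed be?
6.5631e+06 m/s (or 2.1892% of c)

The binding energy at n = 1 for Li²⁺ is:
E_1 = -13.6057 × 3²/1² = -122.451300 eV
|E_1| = 122.451300 eV

Convert to Joules:
KE = 122.451300 eV × (1.602177 × 10⁻¹⁹ J/eV) = 1.961887e-17 J

Using KE = ½mv²:
v = √(2·KE/m_e)
v = √(2 × 1.961887e-17 J / 9.10938 × 10⁻³¹ kg)
v = 6.5631e+06 m/s

This is approximately 2.1892% the speed of light.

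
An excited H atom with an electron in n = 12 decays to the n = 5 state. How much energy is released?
0.449744 eV

The energy levels are E_n = -13.6057 eV / n².

Energy at n = 12: E_12 = -13.6057 / 12² = -0.094484028 eV
Energy at n = 5: E_5 = -13.6057 / 5² = -0.544228000 eV

For emission (electron falling to lower state), the photon energy is:
E_photon = E_12 - E_5 = |-0.094484028 - (-0.544228000)|
E_photon = 0.449744 eV

This energy is carried away by the emitted photon.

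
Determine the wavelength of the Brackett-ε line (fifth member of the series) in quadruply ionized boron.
72.68 nm

The lines of a series are numbered from the longest wavelength (smallest ΔE) outward; the fifth line is the transition from n = n_f + 5 to n_f.
The Brackett series has all transitions ending at n_f = 4.

For B⁴⁺ (Z = 5), the fifth line (ε-line) is the jump from n = 9 to n = 4:
E_9 = -13.6057 × 5² / 9² = -4.1993 eV
E_4 = -13.6057 × 5² / 4² = -21.2589 eV
ΔE = E_9 - E_4 = 17.0596 eV

λ = hc/E = 1239.84 eV·nm / 17.0596 eV
λ = 72.68 nm

This is the ε-line of the Brackett series in B⁴⁺.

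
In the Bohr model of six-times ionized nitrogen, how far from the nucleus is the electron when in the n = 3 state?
0.0680 nm (or 0.6804 Å)

The Bohr radius formula is:
r_n = n² a₀ / Z

where a₀ = 0.0529177 nm is the Bohr radius.

For N⁶⁺ (Z = 7) at n = 3:
r_3 = 3² × 0.0529177 nm / 7
r_3 = 9 × 0.0529177 nm / 7
r_3 = 0.47626 nm / 7
r_3 = 0.0680 nm

The electron orbits at approximately 0.0680 nm from the nucleus.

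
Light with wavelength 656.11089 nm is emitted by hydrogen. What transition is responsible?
n = 3 → n = 2

First, find the photon energy from the wavelength (hc = 1239.84 eV·nm):
E = hc/λ = 1239.84 eV·nm / 656.11089 nm = 1.8896806 eV

The energy levels of hydrogen satisfy E_n = -13.6057 / n² eV, so an emission n_i → n_f releases
ΔE = 13.6057 × (1/n_f² − 1/n_i²) eV.

Setting ΔE equal to the photon energy:
1/n_f² − 1/n_i² = 1.8896806 / 13.6057 = 0.13888889

Since 1/n_i² must be positive, we need 1/n_f² > 0.13888889, i.e. n_f ≤ 2. For each allowed n_f, solve n_i = (1/n_f² − 0.13888889)^(−1/2) and check whether it is a whole number:
  n_f = 1: 1/n_i² = 1.00000000 − 0.13888889 = 0.86111111 → n_i = 1.078  (not an integer) ✗
  n_f = 2: 1/n_i² = 0.25000000 − 0.13888889 = 0.11111111 → n_i = 3.000  → integer, n_i = 3 ✓

Only n_f = 2 gives an integer upper level, n_i = 3.

The transition is from n = 3 to n = 2 (emission).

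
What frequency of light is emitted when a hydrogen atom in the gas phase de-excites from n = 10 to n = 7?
3.42e+13 Hz

First, find the transition energy:
E_10 = -13.6057 / 10² = -0.136057 eV
E_7 = -13.6057 / 7² = -0.277667 eV
|ΔE| = |E_7 - E_10| = 0.141610 eV

Convert to Joules: E = 0.141610 eV × (1.602177 × 10⁻¹⁹ J/eV) = 2.2688e-20 J

Using E = hf:
f = E/h = 2.2688e-20 J / (6.62607 × 10⁻³⁴ J·s)
f = 3.42e+13 Hz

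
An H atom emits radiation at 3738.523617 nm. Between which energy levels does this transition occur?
n = 8 → n = 5

First, find the photon energy from the wavelength (hc = 1239.84 eV·nm):
E = hc/λ = 1239.84 eV·nm / 3738.523617 nm = 0.33163894 eV

The energy levels of hydrogen satisfy E_n = -13.6057 / n² eV, so an emission n_i → n_f releases
ΔE = 13.6057 × (1/n_f² − 1/n_i²) eV.

Setting ΔE equal to the photon energy:
1/n_f² − 1/n_i² = 0.33163894 / 13.6057 = 0.024375000

Since 1/n_i² must be positive, we need 1/n_f² > 0.024375000, i.e. n_f ≤ 6. For each allowed n_f, solve n_i = (1/n_f² − 0.024375000)^(−1/2) and check whether it is a whole number:
  n_f = 1: 1/n_i² = 1.000000000 − 0.024375000 = 0.975625000 → n_i = 1.012  (not an integer) ✗
  n_f = 2: 1/n_i² = 0.250000000 − 0.024375000 = 0.225625000 → n_i = 2.105  (not an integer) ✗
  n_f = 3: 1/n_i² = 0.111111111 − 0.024375000 = 0.086736111 → n_i = 3.395  (not an integer) ✗
  n_f = 4: 1/n_i² = 0.062500000 − 0.024375000 = 0.038125000 → n_i = 5.121  (not an integer) ✗
  n_f = 5: 1/n_i² = 0.040000000 − 0.024375000 = 0.015625000 → n_i = 8.000  → integer, n_i = 8 ✓
  n_f = 6: 1/n_i² = 0.027777778 − 0.024375000 = 0.003402778 → n_i = 17.143  (not an integer) ✗

Only n_f = 5 gives an integer upper level, n_i = 8.

The transition is from n = 8 to n = 5 (emission).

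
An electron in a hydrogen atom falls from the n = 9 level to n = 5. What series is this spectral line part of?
Pfund series

The spectral series in hydrogen are named based on the final (lower) energy level:
- Lyman series: n_final = 1 (ultraviolet)
- Balmer series: n_final = 2 (visible/near-UV)
- Paschen series: n_final = 3 (infrared)
- Brackett series: n_final = 4 (infrared)
- Pfund series: n_final = 5 (far infrared)

Since this transition ends at n = 5, it belongs to the Pfund series.

For reference, this 9 → 5 line has photon energy
ΔE = 13.6057 eV × (1/5² - 1/9²) = 0.37625639506 eV,
corresponding to wavelength λ = hc/ΔE = 1239.84 eV·nm / 0.37625639506 eV = 3295.19981 nm in the far infrared region.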